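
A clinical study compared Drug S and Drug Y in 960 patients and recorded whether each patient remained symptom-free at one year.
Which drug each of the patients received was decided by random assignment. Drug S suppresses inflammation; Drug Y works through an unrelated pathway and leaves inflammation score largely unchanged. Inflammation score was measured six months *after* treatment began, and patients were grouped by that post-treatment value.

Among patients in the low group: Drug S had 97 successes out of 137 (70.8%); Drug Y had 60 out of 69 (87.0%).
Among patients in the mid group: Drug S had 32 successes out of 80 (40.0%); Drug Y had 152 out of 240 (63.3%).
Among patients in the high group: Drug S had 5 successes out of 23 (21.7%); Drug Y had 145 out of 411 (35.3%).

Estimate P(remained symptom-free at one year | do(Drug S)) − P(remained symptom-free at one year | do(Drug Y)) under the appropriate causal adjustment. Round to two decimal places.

+0.06

Within every inflammation score level Drug Y has the higher rate, yet pooled Drug S does — Simpson's reversal.
The distribution of inflammation score is itself part of what the drug does — it is an intermediate outcome. Holding it fixed would remove that part of the effect; the total effect is the pooled difference.
The causal difference is the pooled difference: 0.558 − 0.496 = +0.062.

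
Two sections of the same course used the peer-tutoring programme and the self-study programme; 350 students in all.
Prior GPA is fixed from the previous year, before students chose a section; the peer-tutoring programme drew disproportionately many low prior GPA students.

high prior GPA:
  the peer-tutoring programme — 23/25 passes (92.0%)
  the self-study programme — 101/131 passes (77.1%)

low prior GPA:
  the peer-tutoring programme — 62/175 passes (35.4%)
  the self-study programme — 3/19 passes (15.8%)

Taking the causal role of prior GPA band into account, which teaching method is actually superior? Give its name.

The prior GPA band-specific comparison favours the peer-tutoring programme throughout, but the pooled figures favour the self-study programme. The question is whether to condition on prior GPA band.
Prior GPA band satisfies the back-door criterion: it is not a descendant of the teaching method, and it blocks the spurious path from teaching method to outcome. Adjusting for it (i.e., using the within-prior GPA band rates) gives the causal effect.
Within each level — high prior GPA: 92.0% vs 77.1%; low prior GPA: 35.4% vs 15.8% — the peer-tutoring programme is higher every time.

the peer-tutoring programme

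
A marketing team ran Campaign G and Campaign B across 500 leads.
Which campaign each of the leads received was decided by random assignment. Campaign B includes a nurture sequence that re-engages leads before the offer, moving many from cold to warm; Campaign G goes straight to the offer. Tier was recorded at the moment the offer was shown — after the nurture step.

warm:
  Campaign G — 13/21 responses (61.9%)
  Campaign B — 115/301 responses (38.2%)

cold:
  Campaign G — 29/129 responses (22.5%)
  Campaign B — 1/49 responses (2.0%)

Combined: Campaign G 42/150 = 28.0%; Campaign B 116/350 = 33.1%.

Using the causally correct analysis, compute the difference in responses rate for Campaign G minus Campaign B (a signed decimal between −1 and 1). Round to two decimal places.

Engagement tier is downstream of the campaign. One should not condition on a consequence of treatment, so the overall rates are the right comparison.
The causal difference is the pooled difference: 0.280 − 0.331 = -0.051.

-0.05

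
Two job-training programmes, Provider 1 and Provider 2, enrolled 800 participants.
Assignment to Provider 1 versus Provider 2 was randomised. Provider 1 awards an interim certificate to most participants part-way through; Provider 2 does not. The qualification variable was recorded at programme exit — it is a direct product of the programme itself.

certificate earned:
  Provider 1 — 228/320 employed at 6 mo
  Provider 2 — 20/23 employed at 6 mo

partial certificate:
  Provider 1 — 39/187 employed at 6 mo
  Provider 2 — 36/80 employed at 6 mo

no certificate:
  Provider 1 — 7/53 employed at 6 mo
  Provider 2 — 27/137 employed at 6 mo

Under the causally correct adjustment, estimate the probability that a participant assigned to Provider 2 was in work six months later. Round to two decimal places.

Provider 2 is higher inside every qualification attained during the programme stratum but Provider 1 is higher in aggregate. Whether to stratify depends on how qualification attained during the programme relates to the programme.
Qualification attained during the programme here is a post-treatment variable shaped by the programme; conditioning on it would introduce bias rather than remove it. The overall comparison is the causal one.
So P(outcome | do(Provider 2)) is just the pooled rate for Provider 2: 83/240 = 0.346.

0.35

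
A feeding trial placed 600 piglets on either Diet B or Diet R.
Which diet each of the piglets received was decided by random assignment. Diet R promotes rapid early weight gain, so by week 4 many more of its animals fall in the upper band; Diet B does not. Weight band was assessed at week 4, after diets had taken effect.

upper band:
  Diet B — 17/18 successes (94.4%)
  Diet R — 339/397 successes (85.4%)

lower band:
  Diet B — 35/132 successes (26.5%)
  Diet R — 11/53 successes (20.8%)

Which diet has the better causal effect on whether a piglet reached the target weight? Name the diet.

Stratifying would compare diets among piglets the diets themselves sorted into week-4 weight band groups — a form of selection on an intermediate. The unconditioned pooled rates give the total causal effect.
Pooled: Diet B 34.7% vs Diet R 77.8%; Diet R is higher overall.

Diet R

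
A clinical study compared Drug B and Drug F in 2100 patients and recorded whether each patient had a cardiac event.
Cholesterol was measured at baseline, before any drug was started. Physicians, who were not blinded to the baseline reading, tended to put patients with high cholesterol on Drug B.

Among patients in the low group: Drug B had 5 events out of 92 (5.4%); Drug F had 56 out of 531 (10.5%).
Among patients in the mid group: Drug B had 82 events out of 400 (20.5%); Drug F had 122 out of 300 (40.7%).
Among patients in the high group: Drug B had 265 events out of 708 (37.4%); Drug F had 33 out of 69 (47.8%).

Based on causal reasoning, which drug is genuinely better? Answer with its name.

The cholesterol-specific comparison favours Drug B throughout, but the pooled figures favour Drug F. The question is whether to condition on cholesterol.
Cholesterol is set before the drug has any effect — it is not caused by the drug — and it independently drives the outcome. That makes it a confounder, so the causal comparison is within cholesterol levels.
Within each level — low: 5.4% vs 10.5%; mid: 20.5% vs 40.7%; high: 37.4% vs 47.8% — Drug B is lower every time.

Drug B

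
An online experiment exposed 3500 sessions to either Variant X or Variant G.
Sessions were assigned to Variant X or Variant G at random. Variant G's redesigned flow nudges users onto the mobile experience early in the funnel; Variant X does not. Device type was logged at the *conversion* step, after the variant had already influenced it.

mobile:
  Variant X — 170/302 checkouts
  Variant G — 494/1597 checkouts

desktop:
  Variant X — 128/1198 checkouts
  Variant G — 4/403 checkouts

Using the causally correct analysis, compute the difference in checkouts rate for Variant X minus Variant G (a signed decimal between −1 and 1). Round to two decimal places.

Variant X is higher inside every device type stratum but Variant G is higher in aggregate. Whether to stratify depends on how device type relates to the variant.
Device type here is a post-treatment variable shaped by the variant; conditioning on it would introduce bias rather than remove it. The overall comparison is the causal one.
The causal difference is the pooled difference: 0.199 − 0.249 = -0.050.

-0.05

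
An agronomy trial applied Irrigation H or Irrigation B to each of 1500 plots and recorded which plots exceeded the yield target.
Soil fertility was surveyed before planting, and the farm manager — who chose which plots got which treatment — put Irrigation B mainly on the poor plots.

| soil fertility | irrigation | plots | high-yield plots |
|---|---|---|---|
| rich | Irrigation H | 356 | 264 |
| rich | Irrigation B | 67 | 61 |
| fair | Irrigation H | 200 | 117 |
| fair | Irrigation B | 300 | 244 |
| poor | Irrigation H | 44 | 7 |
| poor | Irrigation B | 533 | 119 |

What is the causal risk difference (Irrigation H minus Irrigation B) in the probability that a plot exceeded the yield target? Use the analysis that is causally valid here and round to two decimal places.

Irrigation B is higher inside every soil fertility stratum but Irrigation H is higher in aggregate. Whether to stratify depends on how soil fertility relates to the irrigation.
Soil fertility is set before the irrigation has any effect — it is not caused by the irrigation — and it independently drives the outcome. That makes it a confounder, so the causal comparison is within soil fertility levels.
Adjusting over the population distribution of soil fertility: 0.282·(0.742−0.910) + 0.333·(0.585−0.813) + 0.385·(0.159−0.223) = -0.148.

-0.15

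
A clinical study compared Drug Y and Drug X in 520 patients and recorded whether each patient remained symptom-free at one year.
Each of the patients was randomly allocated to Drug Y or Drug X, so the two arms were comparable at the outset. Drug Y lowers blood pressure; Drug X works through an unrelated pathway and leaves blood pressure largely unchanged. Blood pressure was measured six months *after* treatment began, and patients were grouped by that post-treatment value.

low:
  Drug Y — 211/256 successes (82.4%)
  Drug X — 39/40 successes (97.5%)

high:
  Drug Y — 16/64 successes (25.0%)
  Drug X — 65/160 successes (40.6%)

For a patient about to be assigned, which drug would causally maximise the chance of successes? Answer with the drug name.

Drug X is higher inside every blood pressure stratum but Drug Y is higher in aggregate. Whether to stratify depends on how blood pressure relates to the drug.
Because the drug influences blood pressure, blood pressure is a post-treatment mediator, not a confounder. Stratifying on it would bias the estimate; the causal effect is the crude pooled difference.
Pooled: Drug Y 70.9% vs Drug X 52.0%; Drug Y is higher overall.

Drug Y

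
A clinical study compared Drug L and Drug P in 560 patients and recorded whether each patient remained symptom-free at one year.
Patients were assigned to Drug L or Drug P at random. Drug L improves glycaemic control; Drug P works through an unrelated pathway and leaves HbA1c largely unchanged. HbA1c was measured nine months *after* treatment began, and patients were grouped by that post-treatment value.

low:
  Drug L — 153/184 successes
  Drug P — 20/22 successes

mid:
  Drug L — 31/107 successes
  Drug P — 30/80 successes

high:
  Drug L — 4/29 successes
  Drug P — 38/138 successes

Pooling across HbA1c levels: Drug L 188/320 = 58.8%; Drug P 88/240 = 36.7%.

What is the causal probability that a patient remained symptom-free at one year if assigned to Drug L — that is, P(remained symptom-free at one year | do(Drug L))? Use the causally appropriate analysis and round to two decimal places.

The HbA1c-specific comparison favours Drug P throughout, but the pooled figures favour Drug L. The question is whether to condition on HbA1c.
HbA1c is recorded after the drug and is itself shifted by it — it sits on the causal path from drug to outcome. Conditioning on a mediator would strip out part of the effect we want; the pooled comparison gives the total causal effect.
So P(outcome | do(Drug L)) is just the pooled rate for Drug L: 188/320 = 0.588.

0.59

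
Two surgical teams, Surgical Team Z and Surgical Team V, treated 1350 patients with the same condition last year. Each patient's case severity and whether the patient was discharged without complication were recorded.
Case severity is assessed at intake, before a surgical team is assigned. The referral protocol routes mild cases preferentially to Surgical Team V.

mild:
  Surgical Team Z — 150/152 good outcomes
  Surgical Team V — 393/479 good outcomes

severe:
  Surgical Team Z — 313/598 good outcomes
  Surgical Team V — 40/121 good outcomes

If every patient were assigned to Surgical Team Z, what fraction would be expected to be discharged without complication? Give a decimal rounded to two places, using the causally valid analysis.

Within every case severity level Surgical Team Z has the higher rate, yet pooled Surgical Team V does — Simpson's reversal.
The imbalance in case severity arose from how patients were allocated, not from anything the surgical team did; and case severity independently affects the outcome. The pooled gap is confounded — condition on case severity.
Standardising Surgical Team Z to the population case severity mix: 0.467·150/152 + 0.533·313/598 = 0.740.

0.74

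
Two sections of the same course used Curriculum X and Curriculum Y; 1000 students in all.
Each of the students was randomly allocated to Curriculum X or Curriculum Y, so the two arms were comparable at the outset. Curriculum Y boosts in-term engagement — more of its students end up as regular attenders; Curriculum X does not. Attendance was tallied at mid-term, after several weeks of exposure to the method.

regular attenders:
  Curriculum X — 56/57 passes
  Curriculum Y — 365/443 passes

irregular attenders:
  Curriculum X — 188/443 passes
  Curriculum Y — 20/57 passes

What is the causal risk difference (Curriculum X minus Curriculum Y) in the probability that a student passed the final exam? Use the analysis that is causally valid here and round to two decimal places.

-0.28

Stratifying would compare teaching methods among students the teaching methods themselves sorted into mid-term attendance groups — a form of selection on an intermediate. The unconditioned pooled rates give the total causal effect.
The causal difference is the pooled difference: 0.488 − 0.770 = -0.282.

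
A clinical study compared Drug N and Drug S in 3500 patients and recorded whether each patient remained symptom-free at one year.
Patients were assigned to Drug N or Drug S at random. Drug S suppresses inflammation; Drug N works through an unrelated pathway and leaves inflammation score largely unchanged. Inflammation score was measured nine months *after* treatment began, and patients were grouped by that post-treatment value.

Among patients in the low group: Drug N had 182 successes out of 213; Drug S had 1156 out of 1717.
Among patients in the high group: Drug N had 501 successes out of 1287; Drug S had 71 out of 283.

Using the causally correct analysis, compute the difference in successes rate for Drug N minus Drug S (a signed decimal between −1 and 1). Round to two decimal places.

Inflammation score is recorded after the drug and is itself shifted by it — it sits on the causal path from drug to outcome. Conditioning on a mediator would strip out part of the effect we want; the pooled comparison gives the total causal effect.
The causal difference is the pooled difference: 0.455 − 0.614 = -0.158.

-0.16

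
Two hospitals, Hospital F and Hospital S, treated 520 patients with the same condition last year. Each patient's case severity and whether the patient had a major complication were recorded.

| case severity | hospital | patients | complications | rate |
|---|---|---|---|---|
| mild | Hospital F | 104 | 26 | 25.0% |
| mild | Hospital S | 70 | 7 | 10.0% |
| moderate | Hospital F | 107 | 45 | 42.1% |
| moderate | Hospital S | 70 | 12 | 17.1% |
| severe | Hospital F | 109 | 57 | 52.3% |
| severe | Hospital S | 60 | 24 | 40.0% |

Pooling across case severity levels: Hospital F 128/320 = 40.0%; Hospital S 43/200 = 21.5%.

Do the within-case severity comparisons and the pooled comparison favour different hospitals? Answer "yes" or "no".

no

Within each case severity level (mild 25.0% vs 10.0%; moderate 42.1% vs 17.1%; severe 52.3% vs 40.0%), Hospital S has the lower rate every time. Pooled: 40.0% vs 21.5% — Hospital S has the lower rate overall. They agree.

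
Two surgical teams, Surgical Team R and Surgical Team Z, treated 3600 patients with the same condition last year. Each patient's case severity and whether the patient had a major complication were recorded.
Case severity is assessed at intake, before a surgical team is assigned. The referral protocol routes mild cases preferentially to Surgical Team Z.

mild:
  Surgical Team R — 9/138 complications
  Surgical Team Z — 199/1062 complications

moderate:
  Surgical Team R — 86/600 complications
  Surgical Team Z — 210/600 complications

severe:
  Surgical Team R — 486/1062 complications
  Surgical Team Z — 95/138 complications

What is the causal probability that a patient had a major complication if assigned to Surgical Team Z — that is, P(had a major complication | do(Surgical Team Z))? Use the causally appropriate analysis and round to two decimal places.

Within every case severity level Surgical Team R has the lower rate, yet pooled Surgical Team Z does — Simpson's reversal.
Case severity satisfies the back-door criterion: it is not a descendant of the surgical team, and it blocks the spurious path from surgical team to outcome. Adjusting for it (i.e., using the within-case severity rates) gives the causal effect.
Standardising Surgical Team Z to the population case severity mix: 0.333·199/1062 + 0.333·210/600 + 0.333·95/138 = 0.409.

0.41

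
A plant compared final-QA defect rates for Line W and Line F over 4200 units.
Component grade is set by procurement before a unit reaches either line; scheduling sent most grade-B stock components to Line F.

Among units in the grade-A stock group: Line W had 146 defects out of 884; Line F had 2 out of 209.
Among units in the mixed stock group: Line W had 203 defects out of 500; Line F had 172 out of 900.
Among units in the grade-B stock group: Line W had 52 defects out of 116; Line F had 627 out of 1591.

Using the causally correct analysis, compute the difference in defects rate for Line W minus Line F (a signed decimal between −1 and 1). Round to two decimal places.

+0.13

Component grade satisfies the back-door criterion: it is not a descendant of the line, and it blocks the spurious path from line to outcome. Adjusting for it (i.e., using the within-component grade rates) gives the causal effect.
Adjusting over the population distribution of component grade: 0.260·(0.165−0.010) + 0.333·(0.406−0.191) + 0.406·(0.448−0.394) = +0.134.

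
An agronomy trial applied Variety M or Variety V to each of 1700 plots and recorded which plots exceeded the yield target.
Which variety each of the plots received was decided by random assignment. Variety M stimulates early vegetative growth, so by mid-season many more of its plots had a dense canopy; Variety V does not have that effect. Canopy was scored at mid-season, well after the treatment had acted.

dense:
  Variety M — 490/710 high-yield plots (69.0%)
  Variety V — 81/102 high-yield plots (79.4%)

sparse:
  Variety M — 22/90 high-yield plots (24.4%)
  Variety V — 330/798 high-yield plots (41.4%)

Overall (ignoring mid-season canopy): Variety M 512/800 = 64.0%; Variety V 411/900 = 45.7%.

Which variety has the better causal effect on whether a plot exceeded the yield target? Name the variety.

Variety M

Mid-season canopy is downstream of the variety. One should not condition on a consequence of treatment, so the overall rates are the right comparison.
Pooled: Variety M 64.0% vs Variety V 45.7%; Variety M is higher overall.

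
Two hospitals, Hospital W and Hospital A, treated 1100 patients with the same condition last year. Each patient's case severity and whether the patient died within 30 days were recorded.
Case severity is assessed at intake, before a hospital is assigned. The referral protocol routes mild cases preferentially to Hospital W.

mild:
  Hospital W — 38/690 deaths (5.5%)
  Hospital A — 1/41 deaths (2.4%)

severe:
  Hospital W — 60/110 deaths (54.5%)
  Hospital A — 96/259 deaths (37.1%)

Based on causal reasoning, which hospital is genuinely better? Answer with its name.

Hospital A

The stratified and pooled comparisons disagree (Hospital A wins within each case severity; Hospital W wins overall), so the answer turns on the causal role of case severity.
Case severity differs across hospitals for reasons unrelated to any effect of the hospital itself, and it separately predicts the outcome — a classic confounder. We must compare within case severity levels.
Within each level — mild: 5.5% vs 2.4%; severe: 54.5% vs 37.1% — Hospital A is lower every time.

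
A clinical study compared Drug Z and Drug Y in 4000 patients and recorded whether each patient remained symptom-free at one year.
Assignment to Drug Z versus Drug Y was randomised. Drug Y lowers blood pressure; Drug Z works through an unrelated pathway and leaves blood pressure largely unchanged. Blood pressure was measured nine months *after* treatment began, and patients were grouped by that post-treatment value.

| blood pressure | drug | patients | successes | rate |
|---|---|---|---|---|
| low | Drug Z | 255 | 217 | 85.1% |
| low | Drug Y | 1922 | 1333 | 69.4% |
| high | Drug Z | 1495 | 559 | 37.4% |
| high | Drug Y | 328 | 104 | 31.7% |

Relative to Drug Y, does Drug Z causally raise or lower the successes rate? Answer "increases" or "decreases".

Within every blood pressure level Drug Z has the higher rate, yet pooled Drug Y does — Simpson's reversal.
Blood pressure is downstream of the drug. One should not condition on a consequence of treatment, so the overall rates are the right comparison.
Pooled: Drug Z 44.3% vs Drug Y 63.9%; Drug Y is higher overall.

decreases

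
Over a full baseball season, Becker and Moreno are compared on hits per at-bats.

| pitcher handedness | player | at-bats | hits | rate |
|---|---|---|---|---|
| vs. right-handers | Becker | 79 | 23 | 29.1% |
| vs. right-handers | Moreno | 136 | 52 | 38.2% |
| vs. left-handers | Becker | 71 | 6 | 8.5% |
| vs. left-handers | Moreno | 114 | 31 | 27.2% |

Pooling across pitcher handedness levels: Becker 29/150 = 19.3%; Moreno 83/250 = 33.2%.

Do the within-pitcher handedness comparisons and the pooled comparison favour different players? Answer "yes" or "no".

Within each pitcher handedness level (vs. right-handers 29.1% vs 38.2%; vs. left-handers 8.5% vs 27.2%), Moreno has the higher rate every time. Pooled: 19.3% vs 33.2% — Moreno has the higher rate overall. They agree.

no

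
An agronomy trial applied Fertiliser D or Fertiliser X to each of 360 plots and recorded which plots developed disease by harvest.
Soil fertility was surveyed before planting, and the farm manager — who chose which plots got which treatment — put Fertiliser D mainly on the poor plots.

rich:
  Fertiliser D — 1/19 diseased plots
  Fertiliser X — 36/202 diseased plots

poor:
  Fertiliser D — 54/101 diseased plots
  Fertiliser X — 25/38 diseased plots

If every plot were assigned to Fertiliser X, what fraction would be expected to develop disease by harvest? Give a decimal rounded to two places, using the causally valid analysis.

0.36

Nothing the fertiliser does changes soil fertility; the imbalance is an allocation artefact. With soil fertility also predicting the outcome, the pooled figure is confounded, and the within-stratum comparison is the causal one.
Standardising Fertiliser X to the population soil fertility mix: 0.614·36/202 + 0.386·25/38 = 0.363.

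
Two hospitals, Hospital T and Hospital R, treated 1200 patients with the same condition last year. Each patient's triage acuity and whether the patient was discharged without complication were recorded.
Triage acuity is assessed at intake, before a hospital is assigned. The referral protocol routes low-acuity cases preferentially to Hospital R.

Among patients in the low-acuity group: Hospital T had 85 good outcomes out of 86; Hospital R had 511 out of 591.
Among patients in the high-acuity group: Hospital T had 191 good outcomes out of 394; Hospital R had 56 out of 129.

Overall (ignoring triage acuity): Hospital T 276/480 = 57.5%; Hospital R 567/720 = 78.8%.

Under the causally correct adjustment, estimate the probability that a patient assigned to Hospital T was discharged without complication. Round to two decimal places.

The stratified and pooled comparisons disagree (Hospital T wins within each triage acuity; Hospital R wins overall), so the answer turns on the causal role of triage acuity.
Nothing the hospital does changes triage acuity; the imbalance is an allocation artefact. With triage acuity also predicting the outcome, the pooled figure is confounded, and the within-stratum comparison is the causal one.
Standardising Hospital T to the population triage acuity mix: 0.564·85/86 + 0.436·191/394 = 0.769.

0.77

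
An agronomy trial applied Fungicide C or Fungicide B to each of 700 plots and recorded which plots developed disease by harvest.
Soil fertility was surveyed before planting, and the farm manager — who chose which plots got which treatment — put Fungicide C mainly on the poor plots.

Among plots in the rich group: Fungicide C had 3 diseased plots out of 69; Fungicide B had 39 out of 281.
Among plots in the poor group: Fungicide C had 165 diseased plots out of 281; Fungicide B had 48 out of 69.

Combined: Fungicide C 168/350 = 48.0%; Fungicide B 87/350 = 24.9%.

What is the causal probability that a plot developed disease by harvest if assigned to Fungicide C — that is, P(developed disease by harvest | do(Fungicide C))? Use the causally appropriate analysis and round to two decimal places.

0.32

Soil fertility differs across fungicides for reasons unrelated to any effect of the fungicide itself, and it separately predicts the outcome — a classic confounder. We must compare within soil fertility levels.
Standardising Fungicide C to the population soil fertility mix: 0.500·3/69 + 0.500·165/281 = 0.315.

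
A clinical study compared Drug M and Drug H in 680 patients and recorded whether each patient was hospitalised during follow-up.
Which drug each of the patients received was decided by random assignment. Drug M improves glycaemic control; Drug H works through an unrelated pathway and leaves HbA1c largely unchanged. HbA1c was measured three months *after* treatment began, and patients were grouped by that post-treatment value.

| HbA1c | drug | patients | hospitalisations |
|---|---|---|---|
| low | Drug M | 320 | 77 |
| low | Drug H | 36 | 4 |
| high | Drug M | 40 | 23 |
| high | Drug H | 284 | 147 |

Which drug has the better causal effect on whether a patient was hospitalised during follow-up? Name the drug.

Drug M

The HbA1c-specific comparison favours Drug H throughout, but the pooled figures favour Drug M. The question is whether to condition on HbA1c.
HbA1c is downstream of the drug. One should not condition on a consequence of treatment, so the overall rates are the right comparison.
Pooled: Drug M 27.8% vs Drug H 47.2%; Drug M is lower overall.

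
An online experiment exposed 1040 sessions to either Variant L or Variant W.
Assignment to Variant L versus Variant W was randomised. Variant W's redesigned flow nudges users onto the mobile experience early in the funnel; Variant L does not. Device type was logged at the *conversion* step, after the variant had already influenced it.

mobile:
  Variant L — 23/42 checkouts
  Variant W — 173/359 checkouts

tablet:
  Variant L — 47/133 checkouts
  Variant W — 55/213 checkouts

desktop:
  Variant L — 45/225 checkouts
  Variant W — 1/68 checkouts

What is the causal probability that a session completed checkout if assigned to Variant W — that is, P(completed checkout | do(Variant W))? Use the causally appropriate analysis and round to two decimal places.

0.36

Device type here is a post-treatment variable shaped by the variant; conditioning on it would introduce bias rather than remove it. The overall comparison is the causal one.
So P(outcome | do(Variant W)) is just the pooled rate for Variant W: 229/640 = 0.358.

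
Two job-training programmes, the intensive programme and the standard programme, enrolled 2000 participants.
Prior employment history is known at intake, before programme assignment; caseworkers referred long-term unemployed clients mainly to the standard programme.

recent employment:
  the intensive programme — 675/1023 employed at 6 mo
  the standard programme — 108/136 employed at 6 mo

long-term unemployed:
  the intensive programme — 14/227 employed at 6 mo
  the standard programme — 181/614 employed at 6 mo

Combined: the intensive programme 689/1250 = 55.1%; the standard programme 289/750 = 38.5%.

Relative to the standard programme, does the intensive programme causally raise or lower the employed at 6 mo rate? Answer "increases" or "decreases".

decreases

Prior employment history satisfies the back-door criterion: it is not a descendant of the programme, and it blocks the spurious path from programme to outcome. Adjusting for it (i.e., using the within-prior employment history rates) gives the causal effect.
Within each level — recent employment: 66.0% vs 79.4%; long-term unemployed: 6.2% vs 29.5% — the standard programme is higher every time.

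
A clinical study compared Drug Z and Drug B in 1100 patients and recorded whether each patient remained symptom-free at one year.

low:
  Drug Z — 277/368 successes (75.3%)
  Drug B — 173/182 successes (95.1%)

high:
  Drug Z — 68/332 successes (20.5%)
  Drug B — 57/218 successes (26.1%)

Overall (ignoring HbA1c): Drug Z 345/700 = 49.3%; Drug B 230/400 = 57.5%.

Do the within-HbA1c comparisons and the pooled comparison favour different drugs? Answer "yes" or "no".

no

Within each HbA1c level (low 75.3% vs 95.1%; high 20.5% vs 26.1%), Drug B has the higher rate every time. Pooled: 49.3% vs 57.5% — Drug B has the higher rate overall. They agree.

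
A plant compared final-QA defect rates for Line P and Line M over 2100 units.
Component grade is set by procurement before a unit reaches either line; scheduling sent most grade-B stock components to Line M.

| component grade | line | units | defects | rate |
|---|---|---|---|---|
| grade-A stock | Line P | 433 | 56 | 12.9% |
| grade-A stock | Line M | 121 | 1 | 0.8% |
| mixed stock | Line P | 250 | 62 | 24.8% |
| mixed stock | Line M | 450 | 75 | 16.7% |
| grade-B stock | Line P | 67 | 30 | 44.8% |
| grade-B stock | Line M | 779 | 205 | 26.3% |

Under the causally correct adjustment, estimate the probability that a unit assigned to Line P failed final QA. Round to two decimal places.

The stratified and pooled comparisons disagree (Line M wins within each component grade; Line P wins overall), so the answer turns on the causal role of component grade.
Nothing the line does changes component grade; the imbalance is an allocation artefact. With component grade also predicting the outcome, the pooled figure is confounded, and the within-stratum comparison is the causal one.
Standardising Line P to the population component grade mix: 0.264·56/433 + 0.333·62/250 + 0.403·30/67 = 0.297.

0.30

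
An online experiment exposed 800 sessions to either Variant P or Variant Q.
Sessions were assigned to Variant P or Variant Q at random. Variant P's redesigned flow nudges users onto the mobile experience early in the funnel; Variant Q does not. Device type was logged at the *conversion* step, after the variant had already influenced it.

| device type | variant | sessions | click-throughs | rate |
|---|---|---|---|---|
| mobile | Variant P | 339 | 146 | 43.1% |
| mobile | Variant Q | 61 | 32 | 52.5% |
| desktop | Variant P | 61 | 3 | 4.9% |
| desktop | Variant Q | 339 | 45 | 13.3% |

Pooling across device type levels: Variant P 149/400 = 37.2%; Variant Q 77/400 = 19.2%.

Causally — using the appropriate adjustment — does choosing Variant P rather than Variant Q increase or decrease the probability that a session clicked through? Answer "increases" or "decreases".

The distribution of device type is itself part of what the variant does — it is an intermediate outcome. Holding it fixed would remove that part of the effect; the total effect is the pooled difference.
Pooled: Variant P 37.2% vs Variant Q 19.2%; Variant P is higher overall.

increases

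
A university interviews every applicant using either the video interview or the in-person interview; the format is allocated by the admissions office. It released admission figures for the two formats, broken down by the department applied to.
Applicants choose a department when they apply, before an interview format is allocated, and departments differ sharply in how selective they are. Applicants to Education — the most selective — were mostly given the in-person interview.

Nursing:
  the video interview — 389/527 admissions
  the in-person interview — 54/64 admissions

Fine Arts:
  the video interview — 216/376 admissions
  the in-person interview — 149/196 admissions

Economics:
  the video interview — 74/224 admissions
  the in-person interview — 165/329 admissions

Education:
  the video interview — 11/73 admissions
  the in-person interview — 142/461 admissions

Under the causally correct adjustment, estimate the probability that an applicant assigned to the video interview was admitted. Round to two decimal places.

0.46

Since department is a pre-existing factor (not a product of the interview format) and it affects the outcome on its own, it is a confounder. The stratified rates, not the pooled rate, identify the causal effect.
Standardising the video interview to the population department mix: 0.263·389/527 + 0.254·216/376 + 0.246·74/224 + 0.237·11/73 = 0.457.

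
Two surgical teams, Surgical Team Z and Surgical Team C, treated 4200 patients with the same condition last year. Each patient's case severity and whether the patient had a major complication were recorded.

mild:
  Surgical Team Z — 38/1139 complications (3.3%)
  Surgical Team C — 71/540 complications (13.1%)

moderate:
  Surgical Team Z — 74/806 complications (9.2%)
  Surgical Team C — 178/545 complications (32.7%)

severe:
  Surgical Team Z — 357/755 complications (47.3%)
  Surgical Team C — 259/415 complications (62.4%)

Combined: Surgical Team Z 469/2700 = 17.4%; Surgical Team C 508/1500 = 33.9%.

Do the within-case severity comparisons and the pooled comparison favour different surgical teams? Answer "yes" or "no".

Within each case severity level (mild 3.3% vs 13.1%; moderate 9.2% vs 32.7%; severe 47.3% vs 62.4%), Surgical Team Z has the lower rate every time. Pooled: 17.4% vs 33.9% — Surgical Team Z has the lower rate overall. They agree.

no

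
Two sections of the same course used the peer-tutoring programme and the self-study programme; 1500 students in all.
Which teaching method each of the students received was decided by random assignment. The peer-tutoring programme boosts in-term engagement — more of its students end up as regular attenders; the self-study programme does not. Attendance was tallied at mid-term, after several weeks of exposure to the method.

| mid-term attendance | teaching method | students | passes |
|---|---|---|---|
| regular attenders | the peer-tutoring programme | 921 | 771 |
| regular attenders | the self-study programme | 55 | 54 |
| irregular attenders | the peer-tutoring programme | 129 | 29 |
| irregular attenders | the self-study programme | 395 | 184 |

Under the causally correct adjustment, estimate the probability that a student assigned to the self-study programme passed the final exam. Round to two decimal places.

the self-study programme is higher inside every mid-term attendance stratum but the peer-tutoring programme is higher in aggregate. Whether to stratify depends on how mid-term attendance relates to the teaching method.
The distribution of mid-term attendance is itself part of what the teaching method does — it is an intermediate outcome. Holding it fixed would remove that part of the effect; the total effect is the pooled difference.
So P(outcome | do(the self-study programme)) is just the pooled rate for the self-study programme: 238/450 = 0.529.

0.53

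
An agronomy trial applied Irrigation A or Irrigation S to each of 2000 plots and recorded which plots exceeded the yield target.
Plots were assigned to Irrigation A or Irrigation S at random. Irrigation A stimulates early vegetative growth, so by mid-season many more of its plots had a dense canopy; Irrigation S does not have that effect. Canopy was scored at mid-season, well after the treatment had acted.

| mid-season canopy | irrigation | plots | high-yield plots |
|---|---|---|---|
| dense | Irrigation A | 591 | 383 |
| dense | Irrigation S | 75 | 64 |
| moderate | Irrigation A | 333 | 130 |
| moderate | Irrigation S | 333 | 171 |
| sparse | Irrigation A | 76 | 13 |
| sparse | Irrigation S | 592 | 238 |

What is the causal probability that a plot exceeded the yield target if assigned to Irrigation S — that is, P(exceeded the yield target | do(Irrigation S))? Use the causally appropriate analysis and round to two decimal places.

Within every mid-season canopy level Irrigation S has the higher rate, yet pooled Irrigation A does — Simpson's reversal.
Stratifying would compare irrigations among plots the irrigations themselves sorted into mid-season canopy groups — a form of selection on an intermediate. The unconditioned pooled rates give the total causal effect.
So P(outcome | do(Irrigation S)) is just the pooled rate for Irrigation S: 473/1000 = 0.473.

0.47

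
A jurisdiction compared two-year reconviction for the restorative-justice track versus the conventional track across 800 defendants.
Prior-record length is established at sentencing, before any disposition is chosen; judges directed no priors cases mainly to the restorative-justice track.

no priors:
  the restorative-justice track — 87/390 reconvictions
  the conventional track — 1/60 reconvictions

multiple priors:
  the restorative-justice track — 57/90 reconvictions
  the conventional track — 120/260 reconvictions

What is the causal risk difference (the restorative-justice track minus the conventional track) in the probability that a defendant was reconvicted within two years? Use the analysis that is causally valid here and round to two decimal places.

Here prior-record length is a common cause — it drives both which disposition a case falls under and the outcome. The crude comparison mixes populations; the stratum-specific rates are the causally relevant ones.
Adjusting over the population distribution of prior-record length: 0.562·(0.223−0.017) + 0.438·(0.633−0.462) = +0.191.

+0.19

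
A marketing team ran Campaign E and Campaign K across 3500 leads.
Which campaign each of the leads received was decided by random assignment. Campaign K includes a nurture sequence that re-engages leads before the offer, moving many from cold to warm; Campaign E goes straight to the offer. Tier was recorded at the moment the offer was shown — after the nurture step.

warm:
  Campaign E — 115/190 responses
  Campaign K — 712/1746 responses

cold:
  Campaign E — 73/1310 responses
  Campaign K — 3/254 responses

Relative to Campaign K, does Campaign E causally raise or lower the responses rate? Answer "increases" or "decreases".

The distribution of engagement tier is itself part of what the campaign does — it is an intermediate outcome. Holding it fixed would remove that part of the effect; the total effect is the pooled difference.
Pooled: Campaign E 12.5% vs Campaign K 35.8%; Campaign K is higher overall.

decreases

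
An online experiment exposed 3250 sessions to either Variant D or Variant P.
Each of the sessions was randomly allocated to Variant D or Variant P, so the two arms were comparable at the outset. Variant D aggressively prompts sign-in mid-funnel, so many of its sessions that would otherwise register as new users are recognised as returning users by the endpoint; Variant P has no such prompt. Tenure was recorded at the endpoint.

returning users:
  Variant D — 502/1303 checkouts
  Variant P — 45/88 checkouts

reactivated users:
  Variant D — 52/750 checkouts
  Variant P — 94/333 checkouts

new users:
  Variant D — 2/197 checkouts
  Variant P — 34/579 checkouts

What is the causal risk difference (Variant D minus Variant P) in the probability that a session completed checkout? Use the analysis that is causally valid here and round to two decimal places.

+0.07

The user tenure-specific comparison favours Variant P throughout, but the pooled figures favour Variant D. The question is whether to condition on user tenure.
Stratifying would compare variants among sessions the variants themselves sorted into user tenure groups — a form of selection on an intermediate. The unconditioned pooled rates give the total causal effect.
The causal difference is the pooled difference: 0.247 − 0.173 = +0.074.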